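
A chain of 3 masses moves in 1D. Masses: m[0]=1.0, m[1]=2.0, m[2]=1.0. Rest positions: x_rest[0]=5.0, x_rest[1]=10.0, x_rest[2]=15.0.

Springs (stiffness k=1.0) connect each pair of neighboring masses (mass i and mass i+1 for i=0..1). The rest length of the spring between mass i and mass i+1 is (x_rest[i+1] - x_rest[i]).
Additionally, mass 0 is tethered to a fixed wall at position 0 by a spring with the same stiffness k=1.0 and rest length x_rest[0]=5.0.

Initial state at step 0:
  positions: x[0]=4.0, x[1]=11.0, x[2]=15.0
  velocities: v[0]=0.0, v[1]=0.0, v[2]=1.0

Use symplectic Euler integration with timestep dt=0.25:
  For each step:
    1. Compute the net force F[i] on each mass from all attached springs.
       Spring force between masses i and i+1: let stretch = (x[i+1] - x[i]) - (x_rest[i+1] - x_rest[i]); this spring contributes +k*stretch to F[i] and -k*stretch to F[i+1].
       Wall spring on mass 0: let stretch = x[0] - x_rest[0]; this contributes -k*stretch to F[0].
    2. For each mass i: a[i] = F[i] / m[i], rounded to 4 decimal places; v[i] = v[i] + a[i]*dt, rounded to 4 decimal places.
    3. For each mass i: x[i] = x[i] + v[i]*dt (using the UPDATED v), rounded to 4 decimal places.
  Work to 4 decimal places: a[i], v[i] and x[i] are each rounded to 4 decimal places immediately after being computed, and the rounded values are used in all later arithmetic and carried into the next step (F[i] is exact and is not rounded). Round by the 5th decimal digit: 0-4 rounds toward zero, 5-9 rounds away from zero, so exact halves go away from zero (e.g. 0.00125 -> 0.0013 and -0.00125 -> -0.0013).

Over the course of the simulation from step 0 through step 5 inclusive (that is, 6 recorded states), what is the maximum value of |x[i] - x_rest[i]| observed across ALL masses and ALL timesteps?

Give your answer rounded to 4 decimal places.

Answer: 1.6019

Derivation:
Step 0: x=[4.0000 11.0000 15.0000] v=[0.0000 0.0000 1.0000]
Step 1: x=[4.1875 10.9063 15.3125] v=[0.7500 -0.3750 1.2500]
Step 2: x=[4.5332 10.7403 15.6621] v=[1.3828 -0.6641 1.3985]
Step 3: x=[4.9835 10.5341 16.0166] v=[1.8013 -0.8248 1.4181]
Step 4: x=[5.4693 10.3258 16.3410] v=[1.9431 -0.8333 1.2975]
Step 5: x=[5.9168 10.1537 16.6019] v=[1.7899 -0.6885 1.0437]
Max displacement = 1.6019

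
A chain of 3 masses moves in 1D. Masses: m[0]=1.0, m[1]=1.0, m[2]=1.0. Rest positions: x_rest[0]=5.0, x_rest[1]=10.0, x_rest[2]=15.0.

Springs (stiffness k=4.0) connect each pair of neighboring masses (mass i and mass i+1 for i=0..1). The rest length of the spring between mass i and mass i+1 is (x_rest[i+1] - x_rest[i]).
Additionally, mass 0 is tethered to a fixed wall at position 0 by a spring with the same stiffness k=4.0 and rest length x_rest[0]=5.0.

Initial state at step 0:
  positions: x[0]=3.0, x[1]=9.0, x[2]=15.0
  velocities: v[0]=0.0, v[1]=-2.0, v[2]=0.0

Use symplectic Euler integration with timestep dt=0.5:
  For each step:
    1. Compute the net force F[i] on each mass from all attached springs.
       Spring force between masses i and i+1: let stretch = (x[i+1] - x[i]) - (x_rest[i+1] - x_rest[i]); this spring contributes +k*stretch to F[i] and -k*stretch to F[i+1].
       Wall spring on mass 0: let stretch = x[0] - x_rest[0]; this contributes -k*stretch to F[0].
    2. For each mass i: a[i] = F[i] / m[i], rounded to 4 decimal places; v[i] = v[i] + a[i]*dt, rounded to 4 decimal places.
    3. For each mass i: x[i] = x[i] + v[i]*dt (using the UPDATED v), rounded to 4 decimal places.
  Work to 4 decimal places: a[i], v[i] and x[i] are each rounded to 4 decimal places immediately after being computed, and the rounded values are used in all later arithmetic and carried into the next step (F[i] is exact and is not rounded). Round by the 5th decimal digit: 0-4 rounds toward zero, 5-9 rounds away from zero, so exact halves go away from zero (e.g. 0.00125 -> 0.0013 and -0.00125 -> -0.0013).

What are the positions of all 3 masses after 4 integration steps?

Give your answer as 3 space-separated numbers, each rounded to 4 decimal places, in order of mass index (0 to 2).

Step 0: x=[3.0000 9.0000 15.0000] v=[0.0000 -2.0000 0.0000]
Step 1: x=[6.0000 8.0000 14.0000] v=[6.0000 -2.0000 -2.0000]
Step 2: x=[5.0000 11.0000 12.0000] v=[-2.0000 6.0000 -4.0000]
Step 3: x=[5.0000 9.0000 14.0000] v=[0.0000 -4.0000 4.0000]
Step 4: x=[4.0000 8.0000 16.0000] v=[-2.0000 -2.0000 4.0000]

Answer: 4.0000 8.0000 16.0000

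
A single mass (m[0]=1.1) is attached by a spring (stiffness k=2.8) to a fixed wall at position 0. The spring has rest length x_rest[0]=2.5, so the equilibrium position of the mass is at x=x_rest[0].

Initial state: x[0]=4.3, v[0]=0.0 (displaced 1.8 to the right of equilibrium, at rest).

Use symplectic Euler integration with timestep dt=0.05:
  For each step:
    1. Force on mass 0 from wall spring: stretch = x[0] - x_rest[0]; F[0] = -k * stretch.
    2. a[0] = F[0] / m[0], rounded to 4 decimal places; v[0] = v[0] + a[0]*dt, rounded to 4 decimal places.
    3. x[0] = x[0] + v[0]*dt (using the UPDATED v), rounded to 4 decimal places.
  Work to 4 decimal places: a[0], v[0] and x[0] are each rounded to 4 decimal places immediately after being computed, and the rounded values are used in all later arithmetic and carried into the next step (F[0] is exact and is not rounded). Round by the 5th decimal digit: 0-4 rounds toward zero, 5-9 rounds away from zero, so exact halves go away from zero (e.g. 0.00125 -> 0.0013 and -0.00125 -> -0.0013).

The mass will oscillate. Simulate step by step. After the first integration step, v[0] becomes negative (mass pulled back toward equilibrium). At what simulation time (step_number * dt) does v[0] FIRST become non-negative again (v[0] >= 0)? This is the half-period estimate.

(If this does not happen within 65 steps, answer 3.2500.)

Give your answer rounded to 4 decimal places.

Answer: 2.0000

Derivation:
Step 0: x=[4.3000] v=[0.0000]
Step 1: x=[4.2885] v=[-0.2291]
Step 2: x=[4.2657] v=[-0.4567]
Step 3: x=[4.2316] v=[-0.6814]
Step 4: x=[4.1865] v=[-0.9018]
Step 5: x=[4.1307] v=[-1.1164]
Step 6: x=[4.0645] v=[-1.3239]
Step 7: x=[3.9884] v=[-1.5230]
Step 8: x=[3.9028] v=[-1.7124]
Step 9: x=[3.8083] v=[-1.8909]
Step 10: x=[3.7054] v=[-2.0574]
Step 11: x=[3.5949] v=[-2.2108]
Step 12: x=[3.4774] v=[-2.3502]
Step 13: x=[3.3537] v=[-2.4746]
Step 14: x=[3.2245] v=[-2.5833]
Step 15: x=[3.0907] v=[-2.6755]
Step 16: x=[2.9532] v=[-2.7507]
Step 17: x=[2.8128] v=[-2.8084]
Step 18: x=[2.6704] v=[-2.8482]
Step 19: x=[2.5269] v=[-2.8699]
Step 20: x=[2.3832] v=[-2.8733]
Step 21: x=[2.2403] v=[-2.8584]
Step 22: x=[2.0990] v=[-2.8253]
Step 23: x=[1.9603] v=[-2.7743]
Step 24: x=[1.8250] v=[-2.7056]
Step 25: x=[1.6940] v=[-2.6197]
Step 26: x=[1.5681] v=[-2.5171]
Step 27: x=[1.4482] v=[-2.3985]
Step 28: x=[1.3350] v=[-2.2646]
Step 29: x=[1.2292] v=[-2.1163]
Step 30: x=[1.1315] v=[-1.9546]
Step 31: x=[1.0425] v=[-1.7804]
Step 32: x=[0.9628] v=[-1.5949]
Step 33: x=[0.8928] v=[-1.3993]
Step 34: x=[0.8331] v=[-1.1947]
Step 35: x=[0.7840] v=[-0.9826]
Step 36: x=[0.7458] v=[-0.7642]
Step 37: x=[0.7188] v=[-0.5409]
Step 38: x=[0.7031] v=[-0.3142]
Step 39: x=[0.6988] v=[-0.0855]
Step 40: x=[0.7060] v=[0.1437]
First v>=0 after going negative at step 40, time=2.0000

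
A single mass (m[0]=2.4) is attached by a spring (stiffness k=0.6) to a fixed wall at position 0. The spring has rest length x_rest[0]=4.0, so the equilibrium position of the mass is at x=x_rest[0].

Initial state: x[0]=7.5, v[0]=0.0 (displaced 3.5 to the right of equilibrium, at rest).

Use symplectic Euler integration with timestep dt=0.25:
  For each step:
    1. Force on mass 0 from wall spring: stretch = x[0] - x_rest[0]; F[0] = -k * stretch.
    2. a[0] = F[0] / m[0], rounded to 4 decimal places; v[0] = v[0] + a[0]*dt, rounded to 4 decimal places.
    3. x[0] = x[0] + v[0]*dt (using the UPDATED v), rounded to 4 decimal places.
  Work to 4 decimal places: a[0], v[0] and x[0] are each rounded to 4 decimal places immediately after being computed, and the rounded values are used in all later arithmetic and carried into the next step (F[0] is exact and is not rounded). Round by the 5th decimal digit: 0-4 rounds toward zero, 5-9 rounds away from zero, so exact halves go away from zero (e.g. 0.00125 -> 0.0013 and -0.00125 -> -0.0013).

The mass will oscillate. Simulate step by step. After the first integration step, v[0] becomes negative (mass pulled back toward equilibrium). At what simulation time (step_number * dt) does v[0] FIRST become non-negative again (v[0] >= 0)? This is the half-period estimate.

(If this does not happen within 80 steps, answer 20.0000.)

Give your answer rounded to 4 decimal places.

Step 0: x=[7.5000] v=[0.0000]
Step 1: x=[7.4453] v=[-0.2188]
Step 2: x=[7.3368] v=[-0.4341]
Step 3: x=[7.1761] v=[-0.6427]
Step 4: x=[6.9658] v=[-0.8412]
Step 5: x=[6.7092] v=[-1.0266]
Step 6: x=[6.4102] v=[-1.1959]
Step 7: x=[6.0736] v=[-1.3466]
Step 8: x=[5.7046] v=[-1.4762]
Step 9: x=[5.3089] v=[-1.5828]
Step 10: x=[4.8928] v=[-1.6646]
Step 11: x=[4.4627] v=[-1.7204]
Step 12: x=[4.0254] v=[-1.7493]
Step 13: x=[3.5877] v=[-1.7509]
Step 14: x=[3.1564] v=[-1.7251]
Step 15: x=[2.7383] v=[-1.6724]
Step 16: x=[2.3399] v=[-1.5936]
Step 17: x=[1.9674] v=[-1.4899]
Step 18: x=[1.6267] v=[-1.3629]
Step 19: x=[1.3231] v=[-1.2146]
Step 20: x=[1.0613] v=[-1.0473]
Step 21: x=[0.8454] v=[-0.8636]
Step 22: x=[0.6788] v=[-0.6664]
Step 23: x=[0.5641] v=[-0.4588]
Step 24: x=[0.5031] v=[-0.2441]
Step 25: x=[0.4967] v=[-0.0256]
Step 26: x=[0.5451] v=[0.1934]
First v>=0 after going negative at step 26, time=6.5000

Answer: 6.5000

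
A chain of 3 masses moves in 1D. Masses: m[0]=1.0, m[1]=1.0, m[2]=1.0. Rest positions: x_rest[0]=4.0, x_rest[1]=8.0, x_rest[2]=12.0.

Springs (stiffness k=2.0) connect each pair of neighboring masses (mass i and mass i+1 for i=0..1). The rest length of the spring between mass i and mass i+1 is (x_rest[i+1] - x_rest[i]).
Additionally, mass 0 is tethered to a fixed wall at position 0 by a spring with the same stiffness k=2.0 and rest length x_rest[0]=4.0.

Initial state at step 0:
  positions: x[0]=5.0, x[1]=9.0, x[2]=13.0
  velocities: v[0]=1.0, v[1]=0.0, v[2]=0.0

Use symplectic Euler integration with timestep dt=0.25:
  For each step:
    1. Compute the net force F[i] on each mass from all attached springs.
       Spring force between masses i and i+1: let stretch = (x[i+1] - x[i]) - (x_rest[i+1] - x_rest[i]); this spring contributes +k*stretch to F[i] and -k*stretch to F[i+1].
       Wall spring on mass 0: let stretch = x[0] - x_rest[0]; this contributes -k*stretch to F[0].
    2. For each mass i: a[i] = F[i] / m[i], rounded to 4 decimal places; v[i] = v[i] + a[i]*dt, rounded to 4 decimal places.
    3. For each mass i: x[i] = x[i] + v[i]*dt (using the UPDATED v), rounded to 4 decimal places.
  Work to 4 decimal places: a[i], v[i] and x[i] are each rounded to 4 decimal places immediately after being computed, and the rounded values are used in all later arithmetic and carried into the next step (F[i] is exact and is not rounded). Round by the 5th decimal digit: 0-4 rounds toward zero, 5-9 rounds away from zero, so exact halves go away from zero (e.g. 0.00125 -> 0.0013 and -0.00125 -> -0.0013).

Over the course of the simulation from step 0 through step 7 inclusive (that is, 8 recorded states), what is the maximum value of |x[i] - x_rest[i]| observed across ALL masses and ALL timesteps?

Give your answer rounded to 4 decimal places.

Step 0: x=[5.0000 9.0000 13.0000] v=[1.0000 0.0000 0.0000]
Step 1: x=[5.1250 9.0000 13.0000] v=[0.5000 0.0000 0.0000]
Step 2: x=[5.0938 9.0156 13.0000] v=[-0.1250 0.0625 0.0000]
Step 3: x=[4.9161 9.0391 13.0020] v=[-0.7110 0.0938 0.0078]
Step 4: x=[4.6392 9.0426 13.0086] v=[-1.1076 0.0138 0.0264]
Step 5: x=[4.3328 8.9914 13.0195] v=[-1.2255 -0.2049 0.0434]
Step 6: x=[4.0672 8.8614 13.0269] v=[-1.0626 -0.5202 0.0294]
Step 7: x=[3.8924 8.6528 13.0136] v=[-0.6991 -0.8346 -0.0534]
Max displacement = 1.1250

Answer: 1.1250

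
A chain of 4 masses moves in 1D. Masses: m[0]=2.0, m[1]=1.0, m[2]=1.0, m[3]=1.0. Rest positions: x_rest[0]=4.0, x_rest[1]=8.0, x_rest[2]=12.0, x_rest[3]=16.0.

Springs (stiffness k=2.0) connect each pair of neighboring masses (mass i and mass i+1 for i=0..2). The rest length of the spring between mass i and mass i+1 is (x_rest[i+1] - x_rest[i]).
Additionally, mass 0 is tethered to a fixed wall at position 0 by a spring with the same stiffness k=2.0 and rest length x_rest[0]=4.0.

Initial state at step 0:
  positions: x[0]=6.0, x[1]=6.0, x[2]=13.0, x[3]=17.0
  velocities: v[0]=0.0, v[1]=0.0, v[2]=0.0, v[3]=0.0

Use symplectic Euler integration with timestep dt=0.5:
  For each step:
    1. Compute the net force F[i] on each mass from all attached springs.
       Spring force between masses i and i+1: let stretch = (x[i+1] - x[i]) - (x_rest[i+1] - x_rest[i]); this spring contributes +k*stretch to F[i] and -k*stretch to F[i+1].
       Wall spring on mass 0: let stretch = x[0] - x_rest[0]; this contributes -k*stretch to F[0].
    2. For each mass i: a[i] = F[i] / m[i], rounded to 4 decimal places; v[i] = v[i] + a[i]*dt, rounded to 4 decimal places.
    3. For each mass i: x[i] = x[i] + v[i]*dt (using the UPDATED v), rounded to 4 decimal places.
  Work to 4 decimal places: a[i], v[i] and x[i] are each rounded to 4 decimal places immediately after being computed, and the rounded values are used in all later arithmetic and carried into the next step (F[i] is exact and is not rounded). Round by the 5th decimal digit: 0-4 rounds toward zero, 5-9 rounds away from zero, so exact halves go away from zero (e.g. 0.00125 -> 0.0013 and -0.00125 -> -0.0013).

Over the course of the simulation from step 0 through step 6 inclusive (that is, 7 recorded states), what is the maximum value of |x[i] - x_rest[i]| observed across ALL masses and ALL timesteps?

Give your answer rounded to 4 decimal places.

Answer: 3.5000

Derivation:
Step 0: x=[6.0000 6.0000 13.0000 17.0000] v=[0.0000 0.0000 0.0000 0.0000]
Step 1: x=[4.5000 9.5000 11.5000 17.0000] v=[-3.0000 7.0000 -3.0000 0.0000]
Step 2: x=[3.1250 11.5000 11.7500 16.2500] v=[-2.7500 4.0000 0.5000 -1.5000]
Step 3: x=[3.0625 9.4375 14.1250 15.2500] v=[-0.1250 -4.1250 4.7500 -2.0000]
Step 4: x=[3.8282 6.5313 14.7188 15.6875] v=[1.5313 -5.8125 1.1875 0.8750]
Step 5: x=[4.3126 6.3673 11.7032 17.6407] v=[0.9688 -0.3281 -6.0313 3.9063]
Step 6: x=[4.2325 7.8439 8.9884 18.6251] v=[-0.1602 2.9531 -5.4297 1.9688]
Max displacement = 3.5000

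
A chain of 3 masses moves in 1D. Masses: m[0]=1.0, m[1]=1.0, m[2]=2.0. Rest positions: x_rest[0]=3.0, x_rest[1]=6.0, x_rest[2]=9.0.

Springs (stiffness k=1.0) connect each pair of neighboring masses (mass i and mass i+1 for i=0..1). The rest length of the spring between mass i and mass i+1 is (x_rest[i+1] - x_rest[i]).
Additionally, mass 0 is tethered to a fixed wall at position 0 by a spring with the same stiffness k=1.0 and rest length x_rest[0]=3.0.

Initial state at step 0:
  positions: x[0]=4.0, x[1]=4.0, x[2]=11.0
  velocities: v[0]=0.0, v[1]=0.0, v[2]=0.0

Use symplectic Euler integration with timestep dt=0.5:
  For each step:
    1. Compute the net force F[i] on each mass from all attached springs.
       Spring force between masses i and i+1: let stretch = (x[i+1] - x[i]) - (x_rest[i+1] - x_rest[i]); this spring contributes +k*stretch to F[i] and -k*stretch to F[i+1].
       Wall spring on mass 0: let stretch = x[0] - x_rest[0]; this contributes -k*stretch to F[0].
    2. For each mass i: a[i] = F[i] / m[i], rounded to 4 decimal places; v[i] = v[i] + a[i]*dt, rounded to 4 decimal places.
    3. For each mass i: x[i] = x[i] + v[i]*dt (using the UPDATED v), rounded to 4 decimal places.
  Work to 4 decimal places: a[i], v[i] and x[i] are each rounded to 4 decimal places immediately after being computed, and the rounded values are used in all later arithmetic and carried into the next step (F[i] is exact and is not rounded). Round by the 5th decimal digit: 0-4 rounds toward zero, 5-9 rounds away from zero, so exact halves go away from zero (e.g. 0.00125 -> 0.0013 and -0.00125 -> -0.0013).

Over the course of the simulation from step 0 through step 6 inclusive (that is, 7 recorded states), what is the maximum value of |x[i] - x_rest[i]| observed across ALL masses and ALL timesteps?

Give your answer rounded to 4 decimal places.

Step 0: x=[4.0000 4.0000 11.0000] v=[0.0000 0.0000 0.0000]
Step 1: x=[3.0000 5.7500 10.5000] v=[-2.0000 3.5000 -1.0000]
Step 2: x=[1.9375 8.0000 9.7813] v=[-2.1250 4.5000 -1.4375]
Step 3: x=[1.9063 9.1797 9.2149] v=[-0.0625 2.3594 -1.1328]
Step 4: x=[3.2169 8.5499 9.0191] v=[2.6211 -1.2597 -0.3916]
Step 5: x=[5.0565 6.7041 9.1397] v=[3.6792 -3.6916 0.2411]
Step 6: x=[6.0439 5.0553 9.3308] v=[1.9748 -3.2976 0.3822]
Max displacement = 3.1797

Answer: 3.1797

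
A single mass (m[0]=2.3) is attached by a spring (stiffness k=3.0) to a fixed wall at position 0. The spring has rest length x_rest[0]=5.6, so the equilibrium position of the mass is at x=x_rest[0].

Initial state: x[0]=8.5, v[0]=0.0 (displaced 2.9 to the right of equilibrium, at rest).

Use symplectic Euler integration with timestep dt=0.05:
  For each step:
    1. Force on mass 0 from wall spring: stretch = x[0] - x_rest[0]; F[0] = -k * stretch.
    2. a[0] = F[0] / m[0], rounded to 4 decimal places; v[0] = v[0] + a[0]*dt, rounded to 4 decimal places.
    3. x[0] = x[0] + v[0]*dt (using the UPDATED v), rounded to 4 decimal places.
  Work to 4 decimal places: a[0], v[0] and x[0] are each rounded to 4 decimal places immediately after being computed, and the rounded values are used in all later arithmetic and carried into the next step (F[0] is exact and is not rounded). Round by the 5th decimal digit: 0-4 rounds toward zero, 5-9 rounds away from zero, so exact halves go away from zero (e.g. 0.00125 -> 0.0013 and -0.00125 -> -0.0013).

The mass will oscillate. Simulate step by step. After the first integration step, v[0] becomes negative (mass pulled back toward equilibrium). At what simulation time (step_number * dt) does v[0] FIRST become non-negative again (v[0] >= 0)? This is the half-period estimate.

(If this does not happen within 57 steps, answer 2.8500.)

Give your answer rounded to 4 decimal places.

Step 0: x=[8.5000] v=[0.0000]
Step 1: x=[8.4905] v=[-0.1891]
Step 2: x=[8.4716] v=[-0.3776]
Step 3: x=[8.4434] v=[-0.5649]
Step 4: x=[8.4059] v=[-0.7503]
Step 5: x=[8.3592] v=[-0.9333]
Step 6: x=[8.3035] v=[-1.1133]
Step 7: x=[8.2390] v=[-1.2896]
Step 8: x=[8.1659] v=[-1.4617]
Step 9: x=[8.0845] v=[-1.6290]
Step 10: x=[7.9950] v=[-1.7910]
Step 11: x=[7.8976] v=[-1.9472]
Step 12: x=[7.7928] v=[-2.0970]
Step 13: x=[7.6808] v=[-2.2400]
Step 14: x=[7.5620] v=[-2.3757]
Step 15: x=[7.4368] v=[-2.5037]
Step 16: x=[7.3056] v=[-2.6235]
Step 17: x=[7.1689] v=[-2.7347]
Step 18: x=[7.0271] v=[-2.8370]
Step 19: x=[6.8806] v=[-2.9301]
Step 20: x=[6.7299] v=[-3.0136]
Step 21: x=[6.5755] v=[-3.0873]
Step 22: x=[6.4180] v=[-3.1509]
Step 23: x=[6.2578] v=[-3.2043]
Step 24: x=[6.0954] v=[-3.2472]
Step 25: x=[5.9314] v=[-3.2795]
Step 26: x=[5.7663] v=[-3.3011]
Step 27: x=[5.6007] v=[-3.3119]
Step 28: x=[5.4351] v=[-3.3119]
Step 29: x=[5.2700] v=[-3.3011]
Step 30: x=[5.1060] v=[-3.2796]
Step 31: x=[4.9436] v=[-3.2474]
Step 32: x=[4.7834] v=[-3.2046]
Step 33: x=[4.6258] v=[-3.1513]
Step 34: x=[4.4714] v=[-3.0878]
Step 35: x=[4.3207] v=[-3.0142]
Step 36: x=[4.1742] v=[-2.9308]
Step 37: x=[4.0323] v=[-2.8378]
Step 38: x=[3.8955] v=[-2.7356]
Step 39: x=[3.7643] v=[-2.6244]
Step 40: x=[3.6391] v=[-2.5047]
Step 41: x=[3.5203] v=[-2.3768]
Step 42: x=[3.4082] v=[-2.2412]
Step 43: x=[3.3033] v=[-2.0983]
Step 44: x=[3.2059] v=[-1.9485]
Step 45: x=[3.1163] v=[-1.7924]
Step 46: x=[3.0348] v=[-1.6304]
Step 47: x=[2.9616] v=[-1.4631]
Step 48: x=[2.8971] v=[-1.2910]
Step 49: x=[2.8414] v=[-1.1147]
Step 50: x=[2.7947] v=[-0.9348]
Step 51: x=[2.7571] v=[-0.7518]
Step 52: x=[2.7288] v=[-0.5664]
Step 53: x=[2.7098] v=[-0.3792]
Step 54: x=[2.7003] v=[-0.1907]
Step 55: x=[2.7002] v=[-0.0016]
Step 56: x=[2.7096] v=[0.1875]
First v>=0 after going negative at step 56, time=2.8000

Answer: 2.8000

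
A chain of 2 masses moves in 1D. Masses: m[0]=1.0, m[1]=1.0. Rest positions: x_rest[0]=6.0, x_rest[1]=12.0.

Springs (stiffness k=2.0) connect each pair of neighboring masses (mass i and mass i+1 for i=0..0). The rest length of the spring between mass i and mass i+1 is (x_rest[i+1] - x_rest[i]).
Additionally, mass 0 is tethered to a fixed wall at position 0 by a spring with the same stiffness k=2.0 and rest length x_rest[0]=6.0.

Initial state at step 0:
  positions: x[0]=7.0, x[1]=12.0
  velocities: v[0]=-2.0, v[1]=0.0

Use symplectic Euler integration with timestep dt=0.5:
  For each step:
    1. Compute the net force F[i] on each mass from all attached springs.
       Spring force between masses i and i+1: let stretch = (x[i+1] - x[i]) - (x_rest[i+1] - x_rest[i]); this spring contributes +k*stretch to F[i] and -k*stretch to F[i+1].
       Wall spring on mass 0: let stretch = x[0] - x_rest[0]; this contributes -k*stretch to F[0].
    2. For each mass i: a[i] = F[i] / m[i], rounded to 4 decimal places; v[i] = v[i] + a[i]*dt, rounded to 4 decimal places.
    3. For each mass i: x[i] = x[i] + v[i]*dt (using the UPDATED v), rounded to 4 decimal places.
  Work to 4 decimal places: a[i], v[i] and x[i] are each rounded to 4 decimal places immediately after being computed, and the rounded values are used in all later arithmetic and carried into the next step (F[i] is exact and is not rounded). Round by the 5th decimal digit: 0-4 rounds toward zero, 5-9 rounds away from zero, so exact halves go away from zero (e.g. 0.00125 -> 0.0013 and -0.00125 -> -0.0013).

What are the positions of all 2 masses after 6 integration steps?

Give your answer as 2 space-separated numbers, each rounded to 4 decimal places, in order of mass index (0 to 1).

Step 0: x=[7.0000 12.0000] v=[-2.0000 0.0000]
Step 1: x=[5.0000 12.5000] v=[-4.0000 1.0000]
Step 2: x=[4.2500 12.2500] v=[-1.5000 -0.5000]
Step 3: x=[5.3750 11.0000] v=[2.2500 -2.5000]
Step 4: x=[6.6250 9.9375] v=[2.5000 -2.1250]
Step 5: x=[6.2188 10.2188] v=[-0.8125 0.5625]
Step 6: x=[4.7032 11.5001] v=[-3.0313 2.5625]

Answer: 4.7032 11.5001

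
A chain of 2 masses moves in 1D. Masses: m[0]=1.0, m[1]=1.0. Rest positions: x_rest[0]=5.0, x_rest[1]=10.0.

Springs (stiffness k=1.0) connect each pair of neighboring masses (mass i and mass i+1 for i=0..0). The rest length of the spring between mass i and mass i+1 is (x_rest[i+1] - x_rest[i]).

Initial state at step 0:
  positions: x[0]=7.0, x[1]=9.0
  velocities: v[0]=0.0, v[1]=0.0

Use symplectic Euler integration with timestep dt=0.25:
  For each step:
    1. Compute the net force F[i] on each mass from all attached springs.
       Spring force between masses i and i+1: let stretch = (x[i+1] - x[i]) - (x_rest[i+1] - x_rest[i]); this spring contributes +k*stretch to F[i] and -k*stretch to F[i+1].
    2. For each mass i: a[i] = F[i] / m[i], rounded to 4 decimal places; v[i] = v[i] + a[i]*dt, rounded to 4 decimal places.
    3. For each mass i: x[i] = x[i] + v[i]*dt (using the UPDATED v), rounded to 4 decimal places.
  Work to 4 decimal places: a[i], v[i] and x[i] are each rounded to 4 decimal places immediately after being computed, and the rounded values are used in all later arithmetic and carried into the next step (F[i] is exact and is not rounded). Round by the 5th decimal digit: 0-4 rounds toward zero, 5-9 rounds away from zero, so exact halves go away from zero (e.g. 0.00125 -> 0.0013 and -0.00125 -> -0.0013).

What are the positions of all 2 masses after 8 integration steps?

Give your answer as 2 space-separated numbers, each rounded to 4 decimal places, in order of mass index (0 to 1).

Answer: 3.9871 12.0131

Derivation:
Step 0: x=[7.0000 9.0000] v=[0.0000 0.0000]
Step 1: x=[6.8125 9.1875] v=[-0.7500 0.7500]
Step 2: x=[6.4609 9.5391] v=[-1.4063 1.4063]
Step 3: x=[5.9892 10.0108] v=[-1.8868 1.8868]
Step 4: x=[5.4564 10.5437] v=[-2.1314 2.1314]
Step 5: x=[4.9290 11.0711] v=[-2.1096 2.1096]
Step 6: x=[4.4730 11.5271] v=[-1.8241 1.8241]
Step 7: x=[4.1454 11.8548] v=[-1.3106 1.3106]
Step 8: x=[3.9871 12.0131] v=[-0.6333 0.6333]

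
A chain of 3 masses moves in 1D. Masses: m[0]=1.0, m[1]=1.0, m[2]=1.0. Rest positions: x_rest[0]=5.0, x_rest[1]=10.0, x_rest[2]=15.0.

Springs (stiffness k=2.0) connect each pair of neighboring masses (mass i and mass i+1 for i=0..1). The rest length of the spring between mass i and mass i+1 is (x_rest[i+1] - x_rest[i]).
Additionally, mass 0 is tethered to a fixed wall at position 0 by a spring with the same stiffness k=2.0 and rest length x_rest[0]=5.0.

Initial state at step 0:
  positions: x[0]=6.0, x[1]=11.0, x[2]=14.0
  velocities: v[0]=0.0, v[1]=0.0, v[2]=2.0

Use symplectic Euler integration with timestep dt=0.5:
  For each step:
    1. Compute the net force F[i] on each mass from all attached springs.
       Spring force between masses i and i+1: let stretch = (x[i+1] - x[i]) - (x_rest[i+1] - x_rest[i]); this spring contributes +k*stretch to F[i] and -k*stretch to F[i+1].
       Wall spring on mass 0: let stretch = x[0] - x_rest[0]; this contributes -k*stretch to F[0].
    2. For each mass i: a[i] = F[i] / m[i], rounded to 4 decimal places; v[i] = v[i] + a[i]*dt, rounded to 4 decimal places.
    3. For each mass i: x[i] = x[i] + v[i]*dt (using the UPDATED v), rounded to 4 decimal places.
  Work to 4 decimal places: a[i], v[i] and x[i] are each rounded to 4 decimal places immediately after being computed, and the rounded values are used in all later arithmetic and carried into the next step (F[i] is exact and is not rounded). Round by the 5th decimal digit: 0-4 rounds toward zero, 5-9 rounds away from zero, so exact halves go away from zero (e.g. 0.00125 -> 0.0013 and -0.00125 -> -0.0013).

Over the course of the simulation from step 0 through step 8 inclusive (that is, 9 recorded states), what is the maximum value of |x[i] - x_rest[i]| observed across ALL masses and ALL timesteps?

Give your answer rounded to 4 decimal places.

Step 0: x=[6.0000 11.0000 14.0000] v=[0.0000 0.0000 2.0000]
Step 1: x=[5.5000 10.0000 16.0000] v=[-1.0000 -2.0000 4.0000]
Step 2: x=[4.5000 9.7500 17.5000] v=[-2.0000 -0.5000 3.0000]
Step 3: x=[3.8750 10.7500 17.6250] v=[-1.2500 2.0000 0.2500]
Step 4: x=[4.7500 11.7500 16.8125] v=[1.7500 2.0000 -1.6250]
Step 5: x=[6.7500 11.7813 15.9688] v=[4.0000 0.0625 -1.6875]
Step 6: x=[7.8907 11.3907 15.5313] v=[2.2813 -0.7813 -0.8750]
Step 7: x=[6.8360 11.3204 15.5235] v=[-2.1094 -0.1407 -0.0156]
Step 8: x=[4.6055 11.1094 15.9142] v=[-4.4610 -0.4220 0.7813]
Max displacement = 2.8907

Answer: 2.8907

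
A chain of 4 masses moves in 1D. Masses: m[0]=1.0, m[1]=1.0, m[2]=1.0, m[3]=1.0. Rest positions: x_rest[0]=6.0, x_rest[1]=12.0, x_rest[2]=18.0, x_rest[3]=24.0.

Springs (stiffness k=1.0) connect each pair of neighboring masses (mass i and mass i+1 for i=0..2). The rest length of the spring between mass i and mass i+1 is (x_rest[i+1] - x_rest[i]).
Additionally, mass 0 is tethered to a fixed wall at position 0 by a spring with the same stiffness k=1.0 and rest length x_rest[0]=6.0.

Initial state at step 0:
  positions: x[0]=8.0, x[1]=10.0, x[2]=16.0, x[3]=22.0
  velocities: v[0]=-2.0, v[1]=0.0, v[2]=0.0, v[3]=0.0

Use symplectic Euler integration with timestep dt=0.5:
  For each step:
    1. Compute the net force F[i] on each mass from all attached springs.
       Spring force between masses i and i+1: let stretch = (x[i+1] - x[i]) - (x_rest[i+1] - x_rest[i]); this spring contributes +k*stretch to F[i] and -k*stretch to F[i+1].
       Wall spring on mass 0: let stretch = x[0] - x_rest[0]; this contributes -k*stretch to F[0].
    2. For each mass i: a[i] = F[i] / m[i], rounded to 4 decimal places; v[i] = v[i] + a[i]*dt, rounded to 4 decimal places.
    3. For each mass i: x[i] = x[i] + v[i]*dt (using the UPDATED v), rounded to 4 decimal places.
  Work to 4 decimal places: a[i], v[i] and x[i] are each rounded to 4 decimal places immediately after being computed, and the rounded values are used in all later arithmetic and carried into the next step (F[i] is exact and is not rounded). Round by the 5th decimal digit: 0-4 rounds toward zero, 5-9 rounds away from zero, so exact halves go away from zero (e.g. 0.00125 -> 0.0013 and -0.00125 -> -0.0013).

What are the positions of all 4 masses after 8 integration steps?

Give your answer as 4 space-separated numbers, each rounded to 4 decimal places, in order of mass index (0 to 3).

Answer: 6.7156 11.9481 15.1839 23.8803

Derivation:
Step 0: x=[8.0000 10.0000 16.0000 22.0000] v=[-2.0000 0.0000 0.0000 0.0000]
Step 1: x=[5.5000 11.0000 16.0000 22.0000] v=[-5.0000 2.0000 0.0000 0.0000]
Step 2: x=[3.0000 11.8750 16.2500 22.0000] v=[-5.0000 1.7500 0.5000 0.0000]
Step 3: x=[1.9688 11.6250 16.8438 22.0625] v=[-2.0625 -0.5000 1.1875 0.1250]
Step 4: x=[2.8594 10.2657 17.4376 22.3204] v=[1.7812 -2.7187 1.1875 0.5157]
Step 5: x=[4.8868 8.8478 17.4591 22.8576] v=[4.0547 -2.8359 0.0430 1.0743]
Step 6: x=[6.6827 8.5924 16.6774 23.5452] v=[3.5918 -0.5108 -1.5634 1.3751]
Step 7: x=[7.2854 9.8809 15.5914 24.0158] v=[1.2053 2.5769 -2.1720 0.9412]
Step 8: x=[6.7156 11.9481 15.1839 23.8803] v=[-1.1397 4.1344 -0.8151 -0.2710]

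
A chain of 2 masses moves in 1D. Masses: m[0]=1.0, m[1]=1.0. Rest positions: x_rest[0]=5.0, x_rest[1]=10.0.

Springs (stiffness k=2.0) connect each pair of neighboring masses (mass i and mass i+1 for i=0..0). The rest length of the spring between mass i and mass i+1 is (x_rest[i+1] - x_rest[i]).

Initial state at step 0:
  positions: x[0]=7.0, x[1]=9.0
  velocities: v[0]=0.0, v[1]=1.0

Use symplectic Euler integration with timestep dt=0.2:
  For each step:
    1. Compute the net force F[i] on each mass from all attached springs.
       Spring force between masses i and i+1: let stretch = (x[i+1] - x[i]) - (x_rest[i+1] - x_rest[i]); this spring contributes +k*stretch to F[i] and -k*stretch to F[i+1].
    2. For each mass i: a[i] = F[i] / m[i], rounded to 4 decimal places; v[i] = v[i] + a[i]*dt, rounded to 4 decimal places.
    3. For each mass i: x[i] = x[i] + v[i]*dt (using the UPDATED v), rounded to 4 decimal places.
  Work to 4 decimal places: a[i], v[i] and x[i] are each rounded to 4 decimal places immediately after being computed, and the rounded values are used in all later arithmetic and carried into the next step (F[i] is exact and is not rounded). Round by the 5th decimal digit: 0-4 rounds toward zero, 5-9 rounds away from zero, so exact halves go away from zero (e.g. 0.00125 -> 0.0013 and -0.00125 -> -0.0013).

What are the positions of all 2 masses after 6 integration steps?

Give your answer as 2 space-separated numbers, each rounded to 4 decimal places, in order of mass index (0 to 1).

Step 0: x=[7.0000 9.0000] v=[0.0000 1.0000]
Step 1: x=[6.7600 9.4400] v=[-1.2000 2.2000]
Step 2: x=[6.3344 10.0656] v=[-2.1280 3.1280]
Step 3: x=[5.8073 10.7927] v=[-2.6355 3.6355]
Step 4: x=[5.2790 11.5210] v=[-2.6413 3.6413]
Step 5: x=[4.8501 12.1499] v=[-2.1445 3.1445]
Step 6: x=[4.6052 12.5948] v=[-1.2246 2.2246]

Answer: 4.6052 12.5948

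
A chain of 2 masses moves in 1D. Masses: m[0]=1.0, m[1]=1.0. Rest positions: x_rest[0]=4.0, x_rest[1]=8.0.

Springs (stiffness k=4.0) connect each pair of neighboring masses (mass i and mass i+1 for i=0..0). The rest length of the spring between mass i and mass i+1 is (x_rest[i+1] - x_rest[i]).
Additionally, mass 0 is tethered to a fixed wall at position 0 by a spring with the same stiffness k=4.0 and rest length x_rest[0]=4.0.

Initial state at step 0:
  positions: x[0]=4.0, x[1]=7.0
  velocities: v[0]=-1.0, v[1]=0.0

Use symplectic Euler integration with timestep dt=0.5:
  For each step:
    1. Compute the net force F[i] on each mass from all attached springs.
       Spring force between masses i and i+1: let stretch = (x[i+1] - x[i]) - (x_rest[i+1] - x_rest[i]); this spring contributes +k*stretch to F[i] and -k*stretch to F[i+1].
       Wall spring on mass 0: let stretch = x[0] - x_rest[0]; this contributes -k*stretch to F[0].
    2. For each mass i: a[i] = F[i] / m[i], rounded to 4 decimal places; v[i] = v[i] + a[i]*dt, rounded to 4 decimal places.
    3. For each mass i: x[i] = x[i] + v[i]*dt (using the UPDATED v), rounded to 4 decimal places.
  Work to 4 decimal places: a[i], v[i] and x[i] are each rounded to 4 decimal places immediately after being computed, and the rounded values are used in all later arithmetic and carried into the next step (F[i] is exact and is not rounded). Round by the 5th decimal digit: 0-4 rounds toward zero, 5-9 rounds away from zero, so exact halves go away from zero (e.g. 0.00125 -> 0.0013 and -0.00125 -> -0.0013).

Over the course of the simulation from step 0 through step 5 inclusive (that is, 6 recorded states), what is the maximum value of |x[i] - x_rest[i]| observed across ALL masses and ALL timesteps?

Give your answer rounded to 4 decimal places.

Step 0: x=[4.0000 7.0000] v=[-1.0000 0.0000]
Step 1: x=[2.5000 8.0000] v=[-3.0000 2.0000]
Step 2: x=[4.0000 7.5000] v=[3.0000 -1.0000]
Step 3: x=[5.0000 7.5000] v=[2.0000 0.0000]
Step 4: x=[3.5000 9.0000] v=[-3.0000 3.0000]
Step 5: x=[4.0000 9.0000] v=[1.0000 0.0000]
Max displacement = 1.5000

Answer: 1.5000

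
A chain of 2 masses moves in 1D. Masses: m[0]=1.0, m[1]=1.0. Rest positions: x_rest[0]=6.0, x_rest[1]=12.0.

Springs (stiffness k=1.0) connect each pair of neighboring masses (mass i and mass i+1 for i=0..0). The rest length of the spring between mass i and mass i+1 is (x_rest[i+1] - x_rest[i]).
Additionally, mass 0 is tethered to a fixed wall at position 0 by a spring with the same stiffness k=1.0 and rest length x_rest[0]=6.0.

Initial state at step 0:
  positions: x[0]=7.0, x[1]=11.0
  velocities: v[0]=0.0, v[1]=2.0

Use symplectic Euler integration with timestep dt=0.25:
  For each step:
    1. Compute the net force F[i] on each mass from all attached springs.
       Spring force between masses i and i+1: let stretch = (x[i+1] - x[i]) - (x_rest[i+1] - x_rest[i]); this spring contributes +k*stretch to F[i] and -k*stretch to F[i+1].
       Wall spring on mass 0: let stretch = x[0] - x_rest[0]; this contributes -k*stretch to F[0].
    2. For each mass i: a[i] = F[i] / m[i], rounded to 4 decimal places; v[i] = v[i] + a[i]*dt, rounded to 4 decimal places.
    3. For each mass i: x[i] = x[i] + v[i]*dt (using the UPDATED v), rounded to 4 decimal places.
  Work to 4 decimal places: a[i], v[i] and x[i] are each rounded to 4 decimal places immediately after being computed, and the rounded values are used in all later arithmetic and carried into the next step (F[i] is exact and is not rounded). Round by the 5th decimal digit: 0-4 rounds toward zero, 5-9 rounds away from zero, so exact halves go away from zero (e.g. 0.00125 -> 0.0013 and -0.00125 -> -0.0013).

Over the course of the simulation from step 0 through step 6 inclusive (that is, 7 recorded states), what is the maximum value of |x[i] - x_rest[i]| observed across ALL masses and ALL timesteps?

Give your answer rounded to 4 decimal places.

Step 0: x=[7.0000 11.0000] v=[0.0000 2.0000]
Step 1: x=[6.8125 11.6250] v=[-0.7500 2.5000]
Step 2: x=[6.5000 12.3242] v=[-1.2500 2.7969]
Step 3: x=[6.1453 13.0344] v=[-1.4190 2.8409]
Step 4: x=[5.8370 13.6891] v=[-1.2331 2.6186]
Step 5: x=[5.6547 14.2280] v=[-0.7293 2.1556]
Step 6: x=[5.6548 14.6061] v=[0.0004 1.5123]
Max displacement = 2.6061

Answer: 2.6061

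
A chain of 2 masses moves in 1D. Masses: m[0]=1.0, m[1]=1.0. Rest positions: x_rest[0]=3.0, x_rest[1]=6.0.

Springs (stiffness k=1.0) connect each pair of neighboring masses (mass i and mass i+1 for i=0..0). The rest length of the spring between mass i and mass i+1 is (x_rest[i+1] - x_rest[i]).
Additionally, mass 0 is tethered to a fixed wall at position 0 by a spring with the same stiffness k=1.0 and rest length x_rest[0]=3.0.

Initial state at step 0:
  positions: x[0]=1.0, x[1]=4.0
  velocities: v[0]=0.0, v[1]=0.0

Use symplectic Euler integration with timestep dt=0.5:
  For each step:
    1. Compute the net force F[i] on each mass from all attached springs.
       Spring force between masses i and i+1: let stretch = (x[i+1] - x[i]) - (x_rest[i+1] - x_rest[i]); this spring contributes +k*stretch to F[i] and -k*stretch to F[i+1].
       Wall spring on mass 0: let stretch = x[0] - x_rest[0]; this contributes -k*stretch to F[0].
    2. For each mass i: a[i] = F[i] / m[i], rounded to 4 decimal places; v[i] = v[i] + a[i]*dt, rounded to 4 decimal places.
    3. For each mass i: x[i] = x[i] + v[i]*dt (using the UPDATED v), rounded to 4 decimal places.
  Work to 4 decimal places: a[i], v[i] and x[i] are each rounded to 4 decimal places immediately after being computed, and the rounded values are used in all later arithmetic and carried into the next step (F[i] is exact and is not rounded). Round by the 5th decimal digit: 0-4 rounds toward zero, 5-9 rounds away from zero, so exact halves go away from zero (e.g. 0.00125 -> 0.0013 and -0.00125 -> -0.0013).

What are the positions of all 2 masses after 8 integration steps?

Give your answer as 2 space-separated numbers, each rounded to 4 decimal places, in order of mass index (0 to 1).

Answer: 3.8598 8.3365

Derivation:
Step 0: x=[1.0000 4.0000] v=[0.0000 0.0000]
Step 1: x=[1.5000 4.0000] v=[1.0000 0.0000]
Step 2: x=[2.2500 4.1250] v=[1.5000 0.2500]
Step 3: x=[2.9063 4.5313] v=[1.3125 0.8125]
Step 4: x=[3.2423 5.2813] v=[0.6719 1.5000]
Step 5: x=[3.2775 6.2716] v=[0.0703 1.9805]
Step 6: x=[3.2418 7.2634] v=[-0.0714 1.9835]
Step 7: x=[3.4011 7.9998] v=[0.3185 1.4727]
Step 8: x=[3.8598 8.3365] v=[0.9173 0.6734]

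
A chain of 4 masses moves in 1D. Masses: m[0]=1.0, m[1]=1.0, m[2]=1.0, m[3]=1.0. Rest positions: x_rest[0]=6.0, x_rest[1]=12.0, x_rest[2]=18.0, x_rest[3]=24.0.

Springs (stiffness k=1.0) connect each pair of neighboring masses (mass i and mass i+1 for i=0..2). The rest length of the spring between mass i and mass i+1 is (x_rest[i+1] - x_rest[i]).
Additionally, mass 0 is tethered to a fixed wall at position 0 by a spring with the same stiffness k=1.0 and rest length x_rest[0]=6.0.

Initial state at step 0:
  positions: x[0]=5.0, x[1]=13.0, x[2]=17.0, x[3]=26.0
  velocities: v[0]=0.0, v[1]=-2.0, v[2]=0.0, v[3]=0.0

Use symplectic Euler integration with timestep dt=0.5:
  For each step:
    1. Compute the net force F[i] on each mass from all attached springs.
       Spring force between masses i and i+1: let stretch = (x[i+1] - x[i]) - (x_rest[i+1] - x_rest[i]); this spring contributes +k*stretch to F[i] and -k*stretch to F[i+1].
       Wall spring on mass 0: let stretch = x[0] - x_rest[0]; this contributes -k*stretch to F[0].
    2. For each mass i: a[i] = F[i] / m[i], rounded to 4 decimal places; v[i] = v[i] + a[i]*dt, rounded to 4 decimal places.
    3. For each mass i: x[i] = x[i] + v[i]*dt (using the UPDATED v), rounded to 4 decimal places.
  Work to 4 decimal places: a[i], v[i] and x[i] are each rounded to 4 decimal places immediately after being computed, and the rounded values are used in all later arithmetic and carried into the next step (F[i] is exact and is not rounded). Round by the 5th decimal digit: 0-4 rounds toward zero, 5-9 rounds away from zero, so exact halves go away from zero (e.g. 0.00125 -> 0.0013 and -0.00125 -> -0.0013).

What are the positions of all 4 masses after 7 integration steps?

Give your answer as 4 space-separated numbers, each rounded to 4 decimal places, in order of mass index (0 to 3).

Step 0: x=[5.0000 13.0000 17.0000 26.0000] v=[0.0000 -2.0000 0.0000 0.0000]
Step 1: x=[5.7500 11.0000 18.2500 25.2500] v=[1.5000 -4.0000 2.5000 -1.5000]
Step 2: x=[6.3750 9.5000 19.4375 24.2500] v=[1.2500 -3.0000 2.3750 -2.0000]
Step 3: x=[6.1875 9.7032 19.3438 23.5469] v=[-0.3750 0.4063 -0.1875 -1.4063]
Step 4: x=[5.3321 11.4376 17.8907 23.2930] v=[-1.7109 3.4688 -2.9063 -0.5079]
Step 5: x=[4.6700 13.2589 16.1749 23.1885] v=[-1.3242 3.6426 -3.4317 -0.2091]
Step 6: x=[4.9877 13.6620 15.4835 22.8306] v=[0.6353 0.8062 -1.3829 -0.7159]
Step 7: x=[6.2270 12.3519 16.1735 22.1359] v=[2.4786 -2.6202 1.3799 -1.3895]

Answer: 6.2270 12.3519 16.1735 22.1359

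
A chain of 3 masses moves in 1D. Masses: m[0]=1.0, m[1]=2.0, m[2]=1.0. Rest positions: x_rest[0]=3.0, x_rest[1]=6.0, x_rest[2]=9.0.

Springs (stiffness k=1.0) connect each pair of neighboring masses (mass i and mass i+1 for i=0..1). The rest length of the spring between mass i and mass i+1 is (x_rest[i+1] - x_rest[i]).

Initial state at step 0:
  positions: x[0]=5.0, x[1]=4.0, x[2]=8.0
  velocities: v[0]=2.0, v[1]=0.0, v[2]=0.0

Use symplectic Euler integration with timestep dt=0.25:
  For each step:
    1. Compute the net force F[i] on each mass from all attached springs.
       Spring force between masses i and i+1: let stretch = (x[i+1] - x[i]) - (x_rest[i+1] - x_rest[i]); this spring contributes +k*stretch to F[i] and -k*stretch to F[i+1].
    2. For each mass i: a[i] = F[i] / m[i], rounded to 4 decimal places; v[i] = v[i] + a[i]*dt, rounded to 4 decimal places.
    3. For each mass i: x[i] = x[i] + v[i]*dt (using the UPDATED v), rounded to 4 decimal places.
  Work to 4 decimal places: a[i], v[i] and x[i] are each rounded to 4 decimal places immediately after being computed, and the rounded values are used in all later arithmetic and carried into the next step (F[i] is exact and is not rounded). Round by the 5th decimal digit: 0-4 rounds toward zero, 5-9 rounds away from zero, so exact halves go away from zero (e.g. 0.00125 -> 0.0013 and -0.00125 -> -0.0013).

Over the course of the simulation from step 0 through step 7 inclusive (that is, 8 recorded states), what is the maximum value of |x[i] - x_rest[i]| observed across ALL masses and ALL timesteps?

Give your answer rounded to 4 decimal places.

Step 0: x=[5.0000 4.0000 8.0000] v=[2.0000 0.0000 0.0000]
Step 1: x=[5.2500 4.1563 7.9375] v=[1.0000 0.6250 -0.2500]
Step 2: x=[5.2442 4.4649 7.8262] v=[-0.0234 1.2344 -0.4453]
Step 3: x=[5.0022 4.9029 7.6923] v=[-0.9682 1.7520 -0.5356]
Step 4: x=[4.5665 5.4312 7.5716] v=[-1.7430 2.1131 -0.4830]
Step 5: x=[3.9973 5.9994 7.5046] v=[-2.2768 2.2726 -0.2681]
Step 6: x=[3.3657 6.5520 7.5310] v=[-2.5263 2.2105 0.1056]
Step 7: x=[2.7458 7.0357 7.6837] v=[-2.4797 1.9346 0.6109]
Max displacement = 2.2500

Answer: 2.2500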